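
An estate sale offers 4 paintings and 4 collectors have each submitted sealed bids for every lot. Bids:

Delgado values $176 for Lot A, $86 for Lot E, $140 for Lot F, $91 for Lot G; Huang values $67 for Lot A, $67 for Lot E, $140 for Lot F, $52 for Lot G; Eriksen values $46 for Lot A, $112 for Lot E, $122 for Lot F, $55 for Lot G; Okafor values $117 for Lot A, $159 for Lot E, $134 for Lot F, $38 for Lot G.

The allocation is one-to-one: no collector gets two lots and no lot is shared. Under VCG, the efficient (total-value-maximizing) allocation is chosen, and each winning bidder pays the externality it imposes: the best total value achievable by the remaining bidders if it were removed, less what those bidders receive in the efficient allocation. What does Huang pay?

Efficient allocation: Delgado→Lot A ($176), Huang→Lot F ($140), Eriksen→Lot G ($55), Okafor→Lot E ($159); total welfare W = $530.
Huang receives Lot F at value $140, so the others get W − 140 = $390.
Without Huang: best allocation of the remaining 3 bidders over all 4 lots is Delgado→Lot A ($176), Eriksen→Lot F ($122), Okafor→Lot E ($159), total $457.
VCG payment = (others' best without Huang) − (others' welfare with Huang) = 457 − 390 = $67.

Huang pays $67.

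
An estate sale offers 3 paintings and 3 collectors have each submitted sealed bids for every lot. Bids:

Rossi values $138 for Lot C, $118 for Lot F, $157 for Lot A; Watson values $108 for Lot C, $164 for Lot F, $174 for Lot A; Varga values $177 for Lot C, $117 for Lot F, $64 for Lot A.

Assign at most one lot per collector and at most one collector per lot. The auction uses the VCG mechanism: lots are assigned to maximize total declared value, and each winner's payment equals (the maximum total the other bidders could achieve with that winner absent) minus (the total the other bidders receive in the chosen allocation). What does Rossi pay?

Efficient allocation: Rossi→Lot A ($157), Watson→Lot F ($164), Varga→Lot C ($177); total welfare W = $498.
Rossi receives Lot A at value $157, so the others get W − 157 = $341.
Without Rossi: best allocation of the remaining 2 bidders over all 3 lots is Watson→Lot A ($174), Varga→Lot C ($177), total $351.
VCG payment = (others' best without Rossi) − (others' welfare with Rossi) = 351 − 341 = $10.

Rossi pays $10.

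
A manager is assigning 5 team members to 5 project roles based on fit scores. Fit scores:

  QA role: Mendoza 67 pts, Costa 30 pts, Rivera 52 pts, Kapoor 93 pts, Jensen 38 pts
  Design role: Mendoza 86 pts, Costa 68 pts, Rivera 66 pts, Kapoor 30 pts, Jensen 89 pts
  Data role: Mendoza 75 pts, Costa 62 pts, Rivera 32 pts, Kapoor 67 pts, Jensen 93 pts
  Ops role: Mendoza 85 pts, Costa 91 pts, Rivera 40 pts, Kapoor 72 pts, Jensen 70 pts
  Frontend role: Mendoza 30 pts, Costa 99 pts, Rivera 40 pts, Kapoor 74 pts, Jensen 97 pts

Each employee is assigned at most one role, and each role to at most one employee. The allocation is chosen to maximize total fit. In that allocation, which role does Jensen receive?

Jensen receives Data role.

This is the linear assignment problem.
Optimal: Mendoza→Ops role (85 pts), Costa→Frontend role (99 pts), Rivera→Design role (66 pts), Kapoor→QA role (93 pts), Jensen→Data role (93 pts) — total 85+99+66+93+93 = 436 pts.
Column-greedy (each role in turn goes to its best remaining employee) gives 388 pts, worse by 48.
Next-best assignment: Mendoza→Data role, Costa→Ops role, Rivera→Design role, Kapoor→QA role, Jensen→Frontend role = 422 pts.
Checked against all permutations: 436 pts is optimal.
Jensen's own top role is Frontend role (97 pts), but forcing Jensen→Frontend role and reassigning the rest optimally gives only 422 pts — worse by 14.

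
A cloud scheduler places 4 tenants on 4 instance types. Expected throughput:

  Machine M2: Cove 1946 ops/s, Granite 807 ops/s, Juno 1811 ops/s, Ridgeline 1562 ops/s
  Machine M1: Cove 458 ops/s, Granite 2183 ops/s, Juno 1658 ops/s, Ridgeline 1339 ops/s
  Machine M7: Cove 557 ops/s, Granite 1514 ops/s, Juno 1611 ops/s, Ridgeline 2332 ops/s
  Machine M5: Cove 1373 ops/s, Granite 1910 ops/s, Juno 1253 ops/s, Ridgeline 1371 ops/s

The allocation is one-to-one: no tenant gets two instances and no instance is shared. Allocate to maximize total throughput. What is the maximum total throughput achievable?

Optimal: Cove→Machine M2 (1946 ops/s), Granite→Machine M5 (1910 ops/s), Juno→Machine M1 (1658 ops/s), Ridgeline→Machine M7 (2332 ops/s) — total 1946+1910+1658+2332 = 7846 ops/s.
Max-entry greedy (repeatedly take the single best remaining cell) gives 7714 ops/s, worse by 132.

Max total: 7846 ops/s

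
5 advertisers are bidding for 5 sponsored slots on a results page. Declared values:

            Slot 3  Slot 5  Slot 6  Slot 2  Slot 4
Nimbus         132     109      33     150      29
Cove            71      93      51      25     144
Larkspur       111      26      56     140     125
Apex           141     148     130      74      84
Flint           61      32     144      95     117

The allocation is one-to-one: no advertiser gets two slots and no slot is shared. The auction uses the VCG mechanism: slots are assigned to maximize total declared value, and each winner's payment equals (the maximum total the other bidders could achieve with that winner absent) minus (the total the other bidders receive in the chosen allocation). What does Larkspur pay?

Efficient allocation: Nimbus→Slot 3 ($132), Cove→Slot 4 ($144), Larkspur→Slot 2 ($140), Apex→Slot 5 ($148), Flint→Slot 6 ($144); total welfare W = $708.
Larkspur receives Slot 2 at value $140, so the others get W − 140 = $568.
Without Larkspur: best allocation of the remaining 4 bidders over all 5 slots is Nimbus→Slot 2 ($150), Cove→Slot 4 ($144), Apex→Slot 5 ($148), Flint→Slot 6 ($144), total $586.
VCG payment = (others' best without Larkspur) − (others' welfare with Larkspur) = 586 − 568 = $18.

Larkspur pays $18.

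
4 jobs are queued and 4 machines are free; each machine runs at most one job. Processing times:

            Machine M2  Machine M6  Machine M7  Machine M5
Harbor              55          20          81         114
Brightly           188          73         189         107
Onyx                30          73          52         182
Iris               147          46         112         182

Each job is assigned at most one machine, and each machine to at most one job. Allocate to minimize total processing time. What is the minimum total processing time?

Min total: 260 min

Optimal: Harbor→Machine M2 (55 min), Brightly→Machine M5 (107 min), Onyx→Machine M7 (52 min), Iris→Machine M6 (46 min) — total 55+107+52+46 = 260 min.
Row-greedy (each job in turn takes its cheapest remaining machine) gives 269 min, worse by 9.
Swapping Onyx↔Iris (Onyx→Machine M6 73 min, Iris→Machine M7 112 min) adds 87.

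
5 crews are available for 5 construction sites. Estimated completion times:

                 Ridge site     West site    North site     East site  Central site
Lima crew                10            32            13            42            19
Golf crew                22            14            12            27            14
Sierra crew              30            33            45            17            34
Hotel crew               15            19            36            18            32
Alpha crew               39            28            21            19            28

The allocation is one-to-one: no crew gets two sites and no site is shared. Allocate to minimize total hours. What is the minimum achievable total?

Minimum total: 81 hours

Optimal: Lima crew→Ridge site (10 hours), Golf crew→Central site (14 hours), Sierra crew→East site (17 hours), Hotel crew→West site (19 hours), Alpha crew→North site (21 hours) — total 10+14+17+19+21 = 81 hours.
Min-entry greedy (repeatedly take the single cheapest remaining cell) gives 86 hours, worse by 5.
Next-best assignment: Lima crew→Ridge site, Golf crew→North site, Sierra crew→East site, Hotel crew→West site, Alpha crew→Central site = 86 hours.
Swapping Lima crew↔Golf crew (Lima crew→Central site 19 hours, Golf crew→Ridge site 22 hours) adds 17.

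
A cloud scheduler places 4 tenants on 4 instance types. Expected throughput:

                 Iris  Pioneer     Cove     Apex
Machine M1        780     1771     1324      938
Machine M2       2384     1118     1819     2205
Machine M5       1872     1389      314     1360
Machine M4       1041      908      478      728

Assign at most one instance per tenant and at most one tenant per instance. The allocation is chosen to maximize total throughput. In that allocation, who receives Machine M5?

Optimal: Iris→Machine M5 (1872 ops/s), Pioneer→Machine M1 (1771 ops/s), Cove→Machine M4 (478 ops/s), Apex→Machine M2 (2205 ops/s) — total 1872+1771+478+2205 = 6326 ops/s.
Column-greedy (each instance in turn goes to its best remaining tenant) gives 5993 ops/s, worse by 333.
Next-best assignment: Iris→Machine M5, Pioneer→Machine M4, Cove→Machine M1, Apex→Machine M2 = 6309 ops/s.
Every other assignment is strictly worse.
Iris's own top instance is Machine M2 (2384 ops/s), but forcing Iris→Machine M2 and reassigning the rest optimally gives only 5993 ops/s — worse by 333.

Iris receives Machine M5.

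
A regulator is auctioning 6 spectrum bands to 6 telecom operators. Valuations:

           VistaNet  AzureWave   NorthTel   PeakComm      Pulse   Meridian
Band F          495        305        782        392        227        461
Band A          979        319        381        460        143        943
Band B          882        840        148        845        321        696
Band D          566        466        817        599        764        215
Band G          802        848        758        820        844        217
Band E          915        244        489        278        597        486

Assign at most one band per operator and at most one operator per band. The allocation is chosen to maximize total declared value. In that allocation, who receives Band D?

Pulse receives Band D.

Optimal: VistaNet→Band E ($915M), AzureWave→Band G ($848M), NorthTel→Band F ($782M), PeakComm→Band B ($845M), Pulse→Band D ($764M), Meridian→Band A ($943M) — total 915+848+782+845+764+943 = $5097M.
Max-entry greedy (repeatedly take the single best remaining cell) gives $4547M, worse by 550.
No other one-to-one assignment exceeds $5097M.
Pulse's own top band is Band G ($844M), but forcing Pulse→Band G and reassigning the rest optimally gives only $4923M — worse by 174.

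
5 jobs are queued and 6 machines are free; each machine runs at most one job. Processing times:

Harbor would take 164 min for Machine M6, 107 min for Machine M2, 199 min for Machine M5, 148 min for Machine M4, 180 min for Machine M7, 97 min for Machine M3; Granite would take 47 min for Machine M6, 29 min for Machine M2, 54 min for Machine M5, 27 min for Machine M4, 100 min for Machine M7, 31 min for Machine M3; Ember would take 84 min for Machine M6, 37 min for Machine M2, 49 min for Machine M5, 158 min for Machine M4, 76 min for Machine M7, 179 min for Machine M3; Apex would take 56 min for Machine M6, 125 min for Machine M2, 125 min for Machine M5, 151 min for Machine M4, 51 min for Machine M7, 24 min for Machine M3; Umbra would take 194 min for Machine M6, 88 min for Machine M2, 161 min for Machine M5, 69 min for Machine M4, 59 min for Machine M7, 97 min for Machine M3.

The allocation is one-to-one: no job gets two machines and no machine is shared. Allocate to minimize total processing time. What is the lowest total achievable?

Min total: 266 min

Optimal: Harbor→Machine M2 (107 min), Granite→Machine M4 (27 min), Ember→Machine M5 (49 min), Apex→Machine M3 (24 min), Umbra→Machine M7 (59 min) — total 107+27+49+24+59 = 266 min.
Checked against all permutations: 266 min is optimal.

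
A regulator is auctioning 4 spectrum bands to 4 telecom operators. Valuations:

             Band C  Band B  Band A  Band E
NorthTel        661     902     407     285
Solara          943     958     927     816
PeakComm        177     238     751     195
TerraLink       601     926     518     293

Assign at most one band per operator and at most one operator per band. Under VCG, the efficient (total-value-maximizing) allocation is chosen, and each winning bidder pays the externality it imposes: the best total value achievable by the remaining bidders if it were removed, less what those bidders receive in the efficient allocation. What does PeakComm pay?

Efficient allocation: NorthTel→Band C ($661M), Solara→Band E ($816M), PeakComm→Band A ($751M), TerraLink→Band B ($926M); total welfare W = $3154M.
PeakComm receives Band A at value $751M, so the others get W − 751 = $2403M.
Without PeakComm: best allocation of the remaining 3 bidders over all 4 bands is NorthTel→Band C ($661M), Solara→Band A ($927M), TerraLink→Band B ($926M), total $2514M.
VCG payment = (others' best without PeakComm) − (others' welfare with PeakComm) = 2514 − 2403 = $111M.

PeakComm pays $111M.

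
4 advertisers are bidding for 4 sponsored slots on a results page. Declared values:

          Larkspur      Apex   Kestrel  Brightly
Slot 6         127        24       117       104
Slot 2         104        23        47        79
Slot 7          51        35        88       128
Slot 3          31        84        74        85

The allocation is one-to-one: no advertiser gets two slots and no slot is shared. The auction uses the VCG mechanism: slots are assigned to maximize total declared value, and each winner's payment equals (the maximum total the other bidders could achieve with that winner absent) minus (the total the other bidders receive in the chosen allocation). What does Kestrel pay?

Kestrel pays $23.

Efficient allocation: Larkspur→Slot 2 ($104), Apex→Slot 3 ($84), Kestrel→Slot 6 ($117), Brightly→Slot 7 ($128); total welfare W = $433.
Kestrel receives Slot 6 at value $117, so the others get W − 117 = $316.
Without Kestrel: best allocation of the remaining 3 bidders over all 4 slots is Larkspur→Slot 6 ($127), Apex→Slot 3 ($84), Brightly→Slot 7 ($128), total $339.
VCG payment = (others' best without Kestrel) − (others' welfare with Kestrel) = 339 − 316 = $23.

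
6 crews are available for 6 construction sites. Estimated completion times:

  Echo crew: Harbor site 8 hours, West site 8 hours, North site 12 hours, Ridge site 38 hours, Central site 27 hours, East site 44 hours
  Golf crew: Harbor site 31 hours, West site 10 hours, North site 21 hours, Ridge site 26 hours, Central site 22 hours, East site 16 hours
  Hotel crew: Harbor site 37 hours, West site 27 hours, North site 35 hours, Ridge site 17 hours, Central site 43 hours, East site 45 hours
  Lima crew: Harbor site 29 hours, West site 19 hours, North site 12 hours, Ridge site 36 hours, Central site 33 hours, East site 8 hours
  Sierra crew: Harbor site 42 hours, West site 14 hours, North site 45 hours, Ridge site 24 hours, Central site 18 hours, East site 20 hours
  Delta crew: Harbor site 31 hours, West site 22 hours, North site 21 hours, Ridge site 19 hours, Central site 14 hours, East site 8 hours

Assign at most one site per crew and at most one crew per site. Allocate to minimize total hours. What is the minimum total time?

This is the linear assignment problem.
Optimal: Echo crew→Harbor site (8 hours), Golf crew→West site (10 hours), Hotel crew→Ridge site (17 hours), Lima crew→North site (12 hours), Sierra crew→Central site (18 hours), Delta crew→East site (8 hours) — total 8+10+17+12+18+8 = 73 hours.
Next-best assignment: Echo crew→Harbor site, Golf crew→West site, Hotel crew→Ridge site, Lima crew→North site, Sierra crew→East site, Delta crew→Central site = 81 hours.

Minimum total: 73 hours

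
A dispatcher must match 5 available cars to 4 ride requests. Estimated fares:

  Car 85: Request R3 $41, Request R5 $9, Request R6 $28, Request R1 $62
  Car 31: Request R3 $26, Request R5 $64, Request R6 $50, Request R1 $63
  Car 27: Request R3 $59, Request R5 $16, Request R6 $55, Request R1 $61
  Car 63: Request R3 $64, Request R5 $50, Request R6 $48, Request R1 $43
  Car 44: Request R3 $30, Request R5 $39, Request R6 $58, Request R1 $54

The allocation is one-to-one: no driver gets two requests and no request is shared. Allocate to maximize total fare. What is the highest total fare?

Optimal: Car 63→Request R3 ($64), Car 31→Request R5 ($64), Car 44→Request R6 ($58), Car 85→Request R1 ($62) — total 64+64+58+62 = $248.
Row-greedy (each driver in turn takes its best remaining request) gives $233, worse by 15.
Next-best assignment: Car 63→Request R3, Car 31→Request R5, Car 44→Request R6, Car 27→Request R1 = $247.
No other one-to-one assignment exceeds $248.

Maximum total: $248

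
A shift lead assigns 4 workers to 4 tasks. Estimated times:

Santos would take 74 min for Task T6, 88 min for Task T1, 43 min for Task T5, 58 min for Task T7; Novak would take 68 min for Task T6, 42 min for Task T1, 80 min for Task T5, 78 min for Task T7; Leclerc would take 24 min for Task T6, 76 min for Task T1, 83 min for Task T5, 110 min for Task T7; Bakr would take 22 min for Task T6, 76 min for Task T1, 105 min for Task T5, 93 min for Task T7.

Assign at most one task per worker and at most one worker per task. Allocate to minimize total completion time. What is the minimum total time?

Minimum total: 202 min

This is a one-to-one assignment (minimum-cost bipartite matching).
Optimal: Santos→Task T5 (43 min), Novak→Task T1 (42 min), Leclerc→Task T6 (24 min), Bakr→Task T7 (93 min) — total 43+42+24+93 = 202 min.
Min-entry greedy (repeatedly take the single cheapest remaining cell) gives 217 min, worse by 15.
Every other assignment is strictly worse.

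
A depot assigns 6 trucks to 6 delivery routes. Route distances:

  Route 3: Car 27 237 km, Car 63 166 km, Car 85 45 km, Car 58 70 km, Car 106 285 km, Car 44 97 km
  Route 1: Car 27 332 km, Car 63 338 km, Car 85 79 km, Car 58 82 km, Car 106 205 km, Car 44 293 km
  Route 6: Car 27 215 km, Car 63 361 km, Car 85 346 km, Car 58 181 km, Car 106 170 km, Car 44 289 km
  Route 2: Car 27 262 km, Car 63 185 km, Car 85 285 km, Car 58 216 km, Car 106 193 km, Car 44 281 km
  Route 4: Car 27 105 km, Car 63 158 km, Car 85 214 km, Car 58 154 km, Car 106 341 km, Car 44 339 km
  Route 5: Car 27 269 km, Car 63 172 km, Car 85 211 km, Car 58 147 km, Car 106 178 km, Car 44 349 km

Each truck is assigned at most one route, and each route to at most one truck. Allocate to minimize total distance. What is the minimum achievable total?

Min total: 783 km

Optimal: Car 27→Route 4 (105 km), Car 63→Route 2 (185 km), Car 85→Route 1 (79 km), Car 58→Route 5 (147 km), Car 106→Route 6 (170 km), Car 44→Route 3 (97 km) — total 105+185+79+147+170+97 = 783 km.
Min-entry greedy (repeatedly take the single cheapest remaining cell) gives 855 km, worse by 72.
Next-best assignment: Car 27→Route 4, Car 63→Route 2, Car 85→Route 1, Car 58→Route 6, Car 106→Route 5, Car 44→Route 3 = 825 km.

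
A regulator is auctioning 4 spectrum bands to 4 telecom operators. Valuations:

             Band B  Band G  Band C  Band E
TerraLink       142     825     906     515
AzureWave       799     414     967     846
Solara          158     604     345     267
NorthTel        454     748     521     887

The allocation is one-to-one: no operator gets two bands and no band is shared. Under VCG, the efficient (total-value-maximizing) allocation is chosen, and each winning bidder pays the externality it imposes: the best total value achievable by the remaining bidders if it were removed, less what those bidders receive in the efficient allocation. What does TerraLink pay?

TerraLink pays $168M.

Efficient allocation: TerraLink→Band C ($906M), AzureWave→Band B ($799M), Solara→Band G ($604M), NorthTel→Band E ($887M); total welfare W = $3196M.
TerraLink receives Band C at value $906M, so the others get W − 906 = $2290M.
Without TerraLink: best allocation of the remaining 3 bidders over all 4 bands is AzureWave→Band C ($967M), Solara→Band G ($604M), NorthTel→Band E ($887M), total $2458M.
VCG payment = (others' best without TerraLink) − (others' welfare with TerraLink) = 2458 − 2290 = $168M.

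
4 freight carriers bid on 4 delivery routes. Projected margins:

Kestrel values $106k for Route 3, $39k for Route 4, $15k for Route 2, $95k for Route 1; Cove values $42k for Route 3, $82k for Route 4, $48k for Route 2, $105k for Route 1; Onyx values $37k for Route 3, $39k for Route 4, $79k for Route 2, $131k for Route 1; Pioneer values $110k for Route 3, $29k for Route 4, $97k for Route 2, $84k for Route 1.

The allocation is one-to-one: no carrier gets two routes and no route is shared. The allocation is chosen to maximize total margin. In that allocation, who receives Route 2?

Pioneer receives Route 2.

Optimal: Kestrel→Route 3 ($106k), Cove→Route 4 ($82k), Onyx→Route 1 ($131k), Pioneer→Route 2 ($97k) — total 106+82+131+97 = $416k.
Next-best assignment: Kestrel→Route 1, Cove→Route 4, Onyx→Route 2, Pioneer→Route 3 = $366k.
Swapping Pioneer↔Cove (Pioneer→Route 4 $29k, Cove→Route 2 $48k) loses 102.
Pioneer's own top route is Route 3 ($110k), but forcing Pioneer→Route 3 and reassigning the rest optimally gives only $366k — worse by 50.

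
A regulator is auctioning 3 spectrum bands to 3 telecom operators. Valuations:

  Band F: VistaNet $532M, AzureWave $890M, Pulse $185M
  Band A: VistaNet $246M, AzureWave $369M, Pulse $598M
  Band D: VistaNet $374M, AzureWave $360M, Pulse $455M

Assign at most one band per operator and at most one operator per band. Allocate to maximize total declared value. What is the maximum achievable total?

Max total: $1862M

Optimal: VistaNet→Band D ($374M), AzureWave→Band F ($890M), Pulse→Band A ($598M) — total 374+890+598 = $1862M.
Row-greedy (each operator in turn takes its best remaining band) gives $1356M, worse by 506.
Next-best assignment: VistaNet→Band A, AzureWave→Band F, Pulse→Band D = $1591M.
Swapping Pulse↔VistaNet (Pulse→Band D $455M, VistaNet→Band A $246M) loses 271.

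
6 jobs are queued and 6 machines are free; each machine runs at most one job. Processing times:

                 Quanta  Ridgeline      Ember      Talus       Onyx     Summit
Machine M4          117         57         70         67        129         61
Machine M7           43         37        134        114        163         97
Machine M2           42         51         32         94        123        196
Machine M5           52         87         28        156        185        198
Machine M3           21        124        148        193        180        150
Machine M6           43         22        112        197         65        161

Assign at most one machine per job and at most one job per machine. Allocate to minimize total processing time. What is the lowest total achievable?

Minimum total: 306 min

Optimal: Quanta→Machine M3 (21 min), Ridgeline→Machine M7 (37 min), Ember→Machine M5 (28 min), Talus→Machine M2 (94 min), Onyx→Machine M6 (65 min), Summit→Machine M4 (61 min) — total 21+37+28+94+65+61 = 306 min.
Column-greedy (each machine in turn goes to its cheapest remaining job) gives 503 min, worse by 197.
Next-best assignment: Quanta→Machine M3, Ridgeline→Machine M2, Ember→Machine M5, Talus→Machine M4, Onyx→Machine M6, Summit→Machine M7 = 329 min.
Every other assignment is strictly worse.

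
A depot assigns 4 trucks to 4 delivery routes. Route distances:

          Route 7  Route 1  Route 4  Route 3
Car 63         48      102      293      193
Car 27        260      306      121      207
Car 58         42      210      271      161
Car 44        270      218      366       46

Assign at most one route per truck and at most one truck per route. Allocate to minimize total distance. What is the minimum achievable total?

Min total: 311 km

This is the linear assignment problem.
Optimal: Car 63→Route 1 (102 km), Car 27→Route 4 (121 km), Car 58→Route 7 (42 km), Car 44→Route 3 (46 km) — total 102+121+42+46 = 311 km.
Row-greedy (each truck in turn takes its cheapest remaining route) gives 548 km, worse by 237.
Next-best assignment: Car 63→Route 7, Car 27→Route 4, Car 58→Route 1, Car 44→Route 3 = 425 km.
Swapping Car 27↔Car 58 (Car 27→Route 7 260 km, Car 58→Route 4 271 km) adds 368.
Every other assignment is strictly worse.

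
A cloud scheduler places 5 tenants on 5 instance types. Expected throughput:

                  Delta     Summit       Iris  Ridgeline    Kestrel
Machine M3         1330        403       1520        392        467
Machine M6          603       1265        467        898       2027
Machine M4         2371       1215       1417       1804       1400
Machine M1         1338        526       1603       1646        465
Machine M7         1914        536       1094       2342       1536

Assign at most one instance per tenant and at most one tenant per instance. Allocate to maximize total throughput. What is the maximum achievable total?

Optimal: Delta→Machine M4 (2371 ops/s), Summit→Machine M1 (526 ops/s), Iris→Machine M3 (1520 ops/s), Ridgeline→Machine M7 (2342 ops/s), Kestrel→Machine M6 (2027 ops/s) — total 2371+526+1520+2342+2027 = 8786 ops/s.
Row-greedy (each tenant in turn takes its best remaining instance) gives 8048 ops/s, worse by 738.
Every other assignment is strictly worse.

Max total: 8786 ops/s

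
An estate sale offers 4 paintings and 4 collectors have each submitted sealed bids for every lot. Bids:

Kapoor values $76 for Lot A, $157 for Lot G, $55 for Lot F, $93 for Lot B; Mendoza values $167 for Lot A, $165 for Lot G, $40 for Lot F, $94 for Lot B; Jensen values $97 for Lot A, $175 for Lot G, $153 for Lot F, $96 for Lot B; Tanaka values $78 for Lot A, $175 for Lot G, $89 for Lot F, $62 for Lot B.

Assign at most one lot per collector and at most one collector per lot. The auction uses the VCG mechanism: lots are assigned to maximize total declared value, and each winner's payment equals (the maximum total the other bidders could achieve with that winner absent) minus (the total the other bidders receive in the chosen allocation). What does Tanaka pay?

Tanaka pays $64.

Efficient allocation: Kapoor→Lot B ($93), Mendoza→Lot A ($167), Jensen→Lot F ($153), Tanaka→Lot G ($175); total welfare W = $588.
Tanaka receives Lot G at value $175, so the others get W − 175 = $413.
Without Tanaka: best allocation of the remaining 3 bidders over all 4 lots is Kapoor→Lot G ($157), Mendoza→Lot A ($167), Jensen→Lot F ($153), total $477.
VCG payment = (others' best without Tanaka) − (others' welfare with Tanaka) = 477 − 413 = $64.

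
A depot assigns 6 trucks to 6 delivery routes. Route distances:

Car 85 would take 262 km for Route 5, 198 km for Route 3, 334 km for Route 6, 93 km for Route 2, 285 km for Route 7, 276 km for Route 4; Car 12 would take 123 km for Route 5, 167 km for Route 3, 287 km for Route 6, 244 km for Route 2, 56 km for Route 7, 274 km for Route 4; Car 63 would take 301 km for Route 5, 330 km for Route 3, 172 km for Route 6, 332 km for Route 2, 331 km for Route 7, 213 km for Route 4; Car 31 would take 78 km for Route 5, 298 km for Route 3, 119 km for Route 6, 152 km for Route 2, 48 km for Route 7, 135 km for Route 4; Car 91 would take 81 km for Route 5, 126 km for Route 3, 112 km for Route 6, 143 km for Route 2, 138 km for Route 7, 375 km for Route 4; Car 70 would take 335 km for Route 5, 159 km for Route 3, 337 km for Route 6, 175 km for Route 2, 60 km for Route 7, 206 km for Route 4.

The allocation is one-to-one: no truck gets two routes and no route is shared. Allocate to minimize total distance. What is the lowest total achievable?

Min total: 696 km

Optimal: Car 85→Route 2 (93 km), Car 12→Route 7 (56 km), Car 63→Route 6 (172 km), Car 31→Route 4 (135 km), Car 91→Route 5 (81 km), Car 70→Route 3 (159 km) — total 93+56+172+135+81+159 = 696 km.
Min-entry greedy (repeatedly take the single cheapest remaining cell) gives 827 km, worse by 131.
Next-best assignment: Car 85→Route 2, Car 12→Route 3, Car 63→Route 6, Car 31→Route 4, Car 91→Route 5, Car 70→Route 7 = 708 km.
Swapping Car 85↔Car 63 (Car 85→Route 6 334 km, Car 63→Route 2 332 km) adds 401.
Checked against all permutations: 696 km is optimal.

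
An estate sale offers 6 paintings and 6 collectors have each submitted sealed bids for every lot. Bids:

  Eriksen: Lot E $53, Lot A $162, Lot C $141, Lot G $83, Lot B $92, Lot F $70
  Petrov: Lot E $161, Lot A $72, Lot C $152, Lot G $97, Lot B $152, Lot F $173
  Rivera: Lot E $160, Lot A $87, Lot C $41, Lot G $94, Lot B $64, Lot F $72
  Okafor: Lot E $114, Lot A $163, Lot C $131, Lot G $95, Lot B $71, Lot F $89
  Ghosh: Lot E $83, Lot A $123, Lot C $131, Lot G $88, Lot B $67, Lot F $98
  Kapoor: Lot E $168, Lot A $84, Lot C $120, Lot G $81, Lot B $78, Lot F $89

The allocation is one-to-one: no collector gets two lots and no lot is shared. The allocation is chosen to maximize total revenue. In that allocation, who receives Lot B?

Optimal: Eriksen→Lot B ($92), Petrov→Lot F ($173), Rivera→Lot G ($94), Okafor→Lot A ($163), Ghosh→Lot C ($131), Kapoor→Lot E ($168) — total 92+173+94+163+131+168 = $821.
Max-entry greedy (repeatedly take the single best remaining cell) gives $806, worse by 15.
Next-best assignment: Eriksen→Lot C, Petrov→Lot B, Rivera→Lot G, Okafor→Lot A, Ghosh→Lot F, Kapoor→Lot E = $816.
Eriksen's own top lot is Lot A ($162), but forcing Eriksen→Lot A and reassigning the rest optimally gives only $805 — worse by 16.

Eriksen receives Lot B.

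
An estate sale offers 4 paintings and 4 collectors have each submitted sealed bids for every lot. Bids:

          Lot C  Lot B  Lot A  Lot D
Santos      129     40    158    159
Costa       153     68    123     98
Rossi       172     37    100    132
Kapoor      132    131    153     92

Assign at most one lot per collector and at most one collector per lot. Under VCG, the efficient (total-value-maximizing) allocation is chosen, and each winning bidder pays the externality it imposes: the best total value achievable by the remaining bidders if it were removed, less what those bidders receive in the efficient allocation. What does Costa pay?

Efficient allocation: Santos→Lot D ($159), Costa→Lot A ($123), Rossi→Lot C ($172), Kapoor→Lot B ($131); total welfare W = $585.
Costa receives Lot A at value $123, so the others get W − 123 = $462.
Without Costa: best allocation of the remaining 3 bidders over all 4 lots is Santos→Lot D ($159), Rossi→Lot C ($172), Kapoor→Lot A ($153), total $484.
VCG payment = (others' best without Costa) − (others' welfare with Costa) = 484 − 462 = $22.

Costa pays $22.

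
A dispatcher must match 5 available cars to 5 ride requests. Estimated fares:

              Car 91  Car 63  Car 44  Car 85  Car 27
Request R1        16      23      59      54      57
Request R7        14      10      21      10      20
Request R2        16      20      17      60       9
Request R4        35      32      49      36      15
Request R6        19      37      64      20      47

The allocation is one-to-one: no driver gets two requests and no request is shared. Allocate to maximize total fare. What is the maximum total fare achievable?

Max total: $227

This is the linear assignment problem.
Optimal: Car 91→Request R7 ($14), Car 63→Request R4 ($32), Car 44→Request R6 ($64), Car 85→Request R2 ($60), Car 27→Request R1 ($57) — total 14+32+64+60+57 = $227.
Row-greedy (each driver in turn takes its best remaining request) gives $211, worse by 16.
Every other assignment is strictly worse.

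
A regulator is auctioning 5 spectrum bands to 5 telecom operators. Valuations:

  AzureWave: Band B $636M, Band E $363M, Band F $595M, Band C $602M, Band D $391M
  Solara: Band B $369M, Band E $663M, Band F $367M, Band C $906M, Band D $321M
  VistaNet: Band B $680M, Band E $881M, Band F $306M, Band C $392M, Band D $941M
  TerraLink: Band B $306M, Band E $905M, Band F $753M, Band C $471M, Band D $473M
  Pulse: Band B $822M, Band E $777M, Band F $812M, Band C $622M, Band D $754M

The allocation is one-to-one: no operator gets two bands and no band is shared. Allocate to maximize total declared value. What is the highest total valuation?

Optimal: AzureWave→Band B ($636M), Solara→Band C ($906M), VistaNet→Band D ($941M), TerraLink→Band E ($905M), Pulse→Band F ($812M) — total 636+906+941+905+812 = $4200M.
Max-entry greedy (repeatedly take the single best remaining cell) gives $4169M, worse by 31.
Next-best assignment: AzureWave→Band F, Solara→Band C, VistaNet→Band D, TerraLink→Band E, Pulse→Band B = $4169M.
Every other assignment is strictly worse.

Maximum total: $4200M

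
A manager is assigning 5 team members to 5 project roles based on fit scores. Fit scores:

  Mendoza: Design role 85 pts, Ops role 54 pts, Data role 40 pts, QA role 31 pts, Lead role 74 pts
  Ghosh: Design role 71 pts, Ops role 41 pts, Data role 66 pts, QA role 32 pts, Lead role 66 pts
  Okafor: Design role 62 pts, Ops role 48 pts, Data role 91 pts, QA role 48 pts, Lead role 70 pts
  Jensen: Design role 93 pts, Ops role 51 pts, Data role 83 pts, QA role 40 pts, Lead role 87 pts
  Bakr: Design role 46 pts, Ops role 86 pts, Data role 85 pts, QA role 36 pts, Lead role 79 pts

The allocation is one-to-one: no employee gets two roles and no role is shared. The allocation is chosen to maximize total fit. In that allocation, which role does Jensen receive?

Treat this as an assignment problem: match each employee to one role.
Optimal: Mendoza→Design role (85 pts), Ghosh→QA role (32 pts), Okafor→Data role (91 pts), Jensen→Lead role (87 pts), Bakr→Ops role (86 pts) — total 85+32+91+87+86 = 381 pts.
Column-greedy (each role in turn goes to its best remaining employee) gives 376 pts, worse by 5.
Next-best assignment: Mendoza→Lead role, Ghosh→QA role, Okafor→Data role, Jensen→Design role, Bakr→Ops role = 376 pts.
Swapping Mendoza↔Jensen (Mendoza→Lead role 74 pts, Jensen→Design role 93 pts) loses 5.
Jensen's own top role is Design role (93 pts), but forcing Jensen→Design role and reassigning the rest optimally gives only 376 pts — worse by 5.

Jensen receives Lead role.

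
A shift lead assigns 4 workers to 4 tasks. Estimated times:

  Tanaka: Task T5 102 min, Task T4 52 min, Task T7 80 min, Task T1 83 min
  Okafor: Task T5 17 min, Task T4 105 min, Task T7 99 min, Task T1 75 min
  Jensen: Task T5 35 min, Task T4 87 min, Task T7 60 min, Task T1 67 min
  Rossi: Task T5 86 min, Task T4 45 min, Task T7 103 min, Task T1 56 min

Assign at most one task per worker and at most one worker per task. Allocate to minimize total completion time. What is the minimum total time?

Optimal: Tanaka→Task T4 (52 min), Okafor→Task T5 (17 min), Jensen→Task T7 (60 min), Rossi→Task T1 (56 min) — total 52+17+60+56 = 185 min.
Column-greedy (each task in turn goes to its cheapest remaining worker) gives 205 min, worse by 20.
Next-best assignment: Tanaka→Task T1, Okafor→Task T5, Jensen→Task T7, Rossi→Task T4 = 205 min.
Swapping Okafor↔Jensen (Okafor→Task T7 99 min, Jensen→Task T5 35 min) adds 57.
Every other assignment is strictly worse.

Min total: 185 min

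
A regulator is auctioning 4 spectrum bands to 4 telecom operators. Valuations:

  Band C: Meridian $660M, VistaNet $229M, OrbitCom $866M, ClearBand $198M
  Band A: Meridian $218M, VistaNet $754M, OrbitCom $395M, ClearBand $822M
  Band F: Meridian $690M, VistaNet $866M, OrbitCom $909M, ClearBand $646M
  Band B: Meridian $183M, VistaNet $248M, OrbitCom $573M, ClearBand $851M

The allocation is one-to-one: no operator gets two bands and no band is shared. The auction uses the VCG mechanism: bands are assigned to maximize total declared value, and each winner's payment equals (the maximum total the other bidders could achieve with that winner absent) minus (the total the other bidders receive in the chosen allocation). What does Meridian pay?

Meridian pays $69M.

Efficient allocation: Meridian→Band C ($660M), VistaNet→Band A ($754M), OrbitCom→Band F ($909M), ClearBand→Band B ($851M); total welfare W = $3174M.
Meridian receives Band C at value $660M, so the others get W − 660 = $2514M.
Without Meridian: best allocation of the remaining 3 bidders over all 4 bands is VistaNet→Band F ($866M), OrbitCom→Band C ($866M), ClearBand→Band B ($851M), total $2583M.
VCG payment = (others' best without Meridian) − (others' welfare with Meridian) = 2583 − 2514 = $69M.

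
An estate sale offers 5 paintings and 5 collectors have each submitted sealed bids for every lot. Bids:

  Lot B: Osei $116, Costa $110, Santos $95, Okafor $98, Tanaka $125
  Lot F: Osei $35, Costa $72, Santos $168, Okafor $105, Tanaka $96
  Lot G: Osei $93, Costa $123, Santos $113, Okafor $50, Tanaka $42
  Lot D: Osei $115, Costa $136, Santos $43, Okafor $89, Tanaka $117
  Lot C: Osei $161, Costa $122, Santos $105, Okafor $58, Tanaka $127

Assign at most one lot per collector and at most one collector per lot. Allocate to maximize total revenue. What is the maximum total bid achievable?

Maximum total: $667

Optimal: Osei→Lot C ($161), Costa→Lot G ($123), Santos→Lot F ($168), Okafor→Lot B ($98), Tanaka→Lot D ($117) — total 161+123+168+98+117 = $667.
Next-best assignment: Osei→Lot C, Costa→Lot G, Santos→Lot F, Okafor→Lot D, Tanaka→Lot B = $666.
Every other assignment is strictly worse.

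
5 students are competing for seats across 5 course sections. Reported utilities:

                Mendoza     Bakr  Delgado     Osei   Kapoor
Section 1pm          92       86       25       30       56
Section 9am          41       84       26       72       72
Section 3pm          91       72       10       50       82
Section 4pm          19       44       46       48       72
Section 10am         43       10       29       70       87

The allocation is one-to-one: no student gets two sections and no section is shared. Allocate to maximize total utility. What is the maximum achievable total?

Maximum total: 382 points

This is the linear assignment problem.
Optimal: Mendoza→Section 3pm (91 points), Bakr→Section 1pm (86 points), Delgado→Section 4pm (46 points), Osei→Section 9am (72 points), Kapoor→Section 10am (87 points) — total 91+86+46+72+87 = 382 points.
Column-greedy (each section in turn goes to its best remaining student) gives 335 points, worse by 47.
Next-best assignment: Mendoza→Section 1pm, Bakr→Section 9am, Delgado→Section 4pm, Osei→Section 10am, Kapoor→Section 3pm = 374 points.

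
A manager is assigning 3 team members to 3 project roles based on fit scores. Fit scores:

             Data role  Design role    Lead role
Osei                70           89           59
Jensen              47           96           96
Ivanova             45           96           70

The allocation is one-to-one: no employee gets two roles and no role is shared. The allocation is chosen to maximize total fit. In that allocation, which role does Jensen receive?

Jensen receives Lead role.

Treat this as an assignment problem: match each employee to one role.
Optimal: Osei→Data role (70 pts), Jensen→Lead role (96 pts), Ivanova→Design role (96 pts) — total 70+96+96 = 262 pts.
Column-greedy (each role in turn goes to its best remaining employee) gives 236 pts, worse by 26.
Jensen's own top role is Design role (96 pts), but forcing Jensen→Design role and reassigning the rest optimally gives only 236 pts — worse by 26.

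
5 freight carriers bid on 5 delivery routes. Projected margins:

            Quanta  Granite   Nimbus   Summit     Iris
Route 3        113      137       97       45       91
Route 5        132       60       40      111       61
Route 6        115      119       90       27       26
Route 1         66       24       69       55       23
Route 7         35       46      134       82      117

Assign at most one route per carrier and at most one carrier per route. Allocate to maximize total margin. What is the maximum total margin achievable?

Max total: $549k

Treat this as an assignment problem: match each carrier to one route.
Optimal: Quanta→Route 6 ($115k), Granite→Route 3 ($137k), Nimbus→Route 1 ($69k), Summit→Route 5 ($111k), Iris→Route 7 ($117k) — total 115+137+69+111+117 = $549k.
Max-entry greedy (repeatedly take the single best remaining cell) gives $484k, worse by 65.
Every other assignment is strictly worse.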